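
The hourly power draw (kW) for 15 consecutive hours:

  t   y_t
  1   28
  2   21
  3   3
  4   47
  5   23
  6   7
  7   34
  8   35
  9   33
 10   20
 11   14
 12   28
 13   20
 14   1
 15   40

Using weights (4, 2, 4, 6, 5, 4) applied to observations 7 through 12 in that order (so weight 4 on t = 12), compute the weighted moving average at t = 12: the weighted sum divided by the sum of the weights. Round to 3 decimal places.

25.600

Weighted sum: 4·34 + 2·35 + 4·33 + 6·20 + 5·14 + 4·28 = 136 + 70 + 132 + 120 + 70 + 112 = 640
Weight total: 4 + 2 + 4 + 6 + 5 + 4 = 25
WMA = 640 / 25 = 25.600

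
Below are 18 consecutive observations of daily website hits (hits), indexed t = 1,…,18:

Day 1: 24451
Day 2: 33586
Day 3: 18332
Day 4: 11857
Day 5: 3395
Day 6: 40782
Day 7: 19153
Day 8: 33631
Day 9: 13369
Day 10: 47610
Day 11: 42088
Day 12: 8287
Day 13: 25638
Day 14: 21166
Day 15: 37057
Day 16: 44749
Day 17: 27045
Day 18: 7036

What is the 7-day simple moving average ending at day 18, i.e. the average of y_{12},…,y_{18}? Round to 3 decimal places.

Sum of periods 12–18: 8287 + 25638 + 21166 + 37057 + 44749 + 27045 + 7036 = 170978
Divide by 7: 170978 / 7 = 24425.429

24425.429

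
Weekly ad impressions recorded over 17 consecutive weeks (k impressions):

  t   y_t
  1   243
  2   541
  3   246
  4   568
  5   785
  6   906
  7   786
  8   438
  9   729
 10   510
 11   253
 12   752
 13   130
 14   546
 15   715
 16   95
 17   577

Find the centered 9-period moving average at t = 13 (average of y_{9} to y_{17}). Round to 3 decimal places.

478.556

Sum of periods 9–17: 729 + 510 + 253 + 752 + 130 + 546 + 715 + 95 + 577 = 4307
Divide by 9: 4307 / 9 = 478.556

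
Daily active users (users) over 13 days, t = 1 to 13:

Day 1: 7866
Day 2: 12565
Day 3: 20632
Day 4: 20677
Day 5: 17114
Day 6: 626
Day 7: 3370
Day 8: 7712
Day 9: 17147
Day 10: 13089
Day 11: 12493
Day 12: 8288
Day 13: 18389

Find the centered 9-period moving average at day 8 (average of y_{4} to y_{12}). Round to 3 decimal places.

11168.444

Sum of periods 4–12: 20677 + 17114 + 626 + 3370 + 7712 + 17147 + 13089 + 12493 + 8288 = 100516
Divide by 9: 100516 / 9 = 11168.444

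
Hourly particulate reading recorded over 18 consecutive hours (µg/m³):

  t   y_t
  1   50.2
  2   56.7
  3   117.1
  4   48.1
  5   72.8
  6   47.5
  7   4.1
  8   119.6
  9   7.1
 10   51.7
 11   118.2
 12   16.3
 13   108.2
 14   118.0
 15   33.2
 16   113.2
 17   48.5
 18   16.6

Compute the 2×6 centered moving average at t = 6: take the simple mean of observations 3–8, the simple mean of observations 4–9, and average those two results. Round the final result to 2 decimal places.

Sum over 3–8: 117.1 + 48.1 + 72.8 + 47.5 + 4.1 + 119.6 = 409.2
Sum over 4–9: 48.1 + 72.8 + 47.5 + 4.1 + 119.6 + 7.1 = 299.2
CMA at t=6 = (409.2 + 299.2) / (2·6) = 708.4 / 12 = 59.03

59.03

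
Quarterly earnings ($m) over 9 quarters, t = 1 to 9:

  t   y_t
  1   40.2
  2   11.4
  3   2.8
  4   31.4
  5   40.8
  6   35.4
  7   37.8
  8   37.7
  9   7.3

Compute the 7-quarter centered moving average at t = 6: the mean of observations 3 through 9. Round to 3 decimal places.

27.600

Sum of periods 3–9: 2.8 + 31.4 + 40.8 + 35.4 + 37.8 + 37.7 + 7.3 = 193.2
Divide by 7: 193.2 / 7 = 27.600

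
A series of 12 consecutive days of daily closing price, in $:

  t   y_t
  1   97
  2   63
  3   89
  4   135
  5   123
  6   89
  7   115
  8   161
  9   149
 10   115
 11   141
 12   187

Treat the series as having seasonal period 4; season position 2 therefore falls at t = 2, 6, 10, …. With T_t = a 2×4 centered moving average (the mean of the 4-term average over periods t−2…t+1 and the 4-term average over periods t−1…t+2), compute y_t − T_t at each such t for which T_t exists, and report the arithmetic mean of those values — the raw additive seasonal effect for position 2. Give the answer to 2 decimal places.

-29.75

Season position 2 occurs at t = 6, 10 (where T_t is defined).
t=6: T_6 = 118.7500; y_6 − T_6 = 89 − 118.7500 = -29.7500
t=10: T_10 = 144.7500; y_10 − T_10 = 115 − 144.7500 = -29.7500
Mean deviation: (-29.7500 + -29.7500) / 2 = -29.75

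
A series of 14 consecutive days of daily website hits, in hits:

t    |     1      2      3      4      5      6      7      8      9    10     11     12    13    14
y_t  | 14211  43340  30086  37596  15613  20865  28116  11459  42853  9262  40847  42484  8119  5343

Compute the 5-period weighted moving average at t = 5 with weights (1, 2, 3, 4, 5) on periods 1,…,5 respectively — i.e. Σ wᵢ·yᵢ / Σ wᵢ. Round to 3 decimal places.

Weighted sum: 1·14211 + 2·43340 + 3·30086 + 4·37596 + 5·15613 = 14211 + 86680 + 90258 + 150384 + 78065 = 419598
Weight total: 1 + 2 + 3 + 4 + 5 = 15
WMA = 419598 / 15 = 27973.200

27973.200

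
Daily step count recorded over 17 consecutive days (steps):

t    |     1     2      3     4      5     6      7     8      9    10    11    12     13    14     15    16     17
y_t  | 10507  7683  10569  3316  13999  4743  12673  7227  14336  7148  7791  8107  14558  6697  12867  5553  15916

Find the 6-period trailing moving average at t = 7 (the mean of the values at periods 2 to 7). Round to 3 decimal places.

8830.500

Sum of periods 2–7: 7683 + 10569 + 3316 + 13999 + 4743 + 12673 = 52983
Divide by 6: 52983 / 6 = 8830.500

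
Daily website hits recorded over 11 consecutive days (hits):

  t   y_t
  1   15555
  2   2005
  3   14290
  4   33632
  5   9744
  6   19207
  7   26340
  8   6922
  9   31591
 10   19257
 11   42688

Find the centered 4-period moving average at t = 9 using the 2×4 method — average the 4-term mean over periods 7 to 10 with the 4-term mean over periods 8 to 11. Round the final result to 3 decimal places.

23071.000

Sum over 7–10: 26340 + 6922 + 31591 + 19257 = 84110
Sum over 8–11: 6922 + 31591 + 19257 + 42688 = 100458
CMA at t=9 = (84110 + 100458) / (2·4) = 184568 / 8 = 23071.000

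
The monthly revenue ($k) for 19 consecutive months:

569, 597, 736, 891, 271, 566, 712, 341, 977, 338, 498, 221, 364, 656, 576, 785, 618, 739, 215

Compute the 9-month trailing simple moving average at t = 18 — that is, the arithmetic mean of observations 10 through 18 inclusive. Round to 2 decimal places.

Sum of periods 10–18: 338 + 498 + 221 + 364 + 656 + 576 + 785 + 618 + 739 = 4795
Divide by 9: 4795 / 9 = 532.78

532.78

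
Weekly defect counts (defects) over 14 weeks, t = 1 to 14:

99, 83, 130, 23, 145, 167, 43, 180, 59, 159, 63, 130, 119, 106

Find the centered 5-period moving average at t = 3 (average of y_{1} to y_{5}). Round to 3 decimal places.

96.000

Sum of periods 1–5: 99 + 83 + 130 + 23 + 145 = 480
Divide by 5: 480 / 5 = 96.000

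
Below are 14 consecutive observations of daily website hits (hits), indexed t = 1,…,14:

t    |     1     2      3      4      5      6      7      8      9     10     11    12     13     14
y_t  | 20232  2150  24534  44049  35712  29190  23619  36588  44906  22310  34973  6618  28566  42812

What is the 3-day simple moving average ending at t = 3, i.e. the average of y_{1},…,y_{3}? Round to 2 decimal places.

Sum of periods 1–3: 20232 + 2150 + 24534 = 46916
Divide by 3: 46916 / 3 = 15638.67

15638.67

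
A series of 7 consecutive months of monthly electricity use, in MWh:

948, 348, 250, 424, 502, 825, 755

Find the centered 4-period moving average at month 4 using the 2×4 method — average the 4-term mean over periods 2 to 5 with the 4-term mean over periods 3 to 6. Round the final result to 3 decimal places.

Sum over 2–5: 348 + 250 + 424 + 502 = 1524
Sum over 3–6: 250 + 424 + 502 + 825 = 2001
CMA at t=4 = (1524 + 2001) / (2·4) = 3525 / 8 = 440.625

440.625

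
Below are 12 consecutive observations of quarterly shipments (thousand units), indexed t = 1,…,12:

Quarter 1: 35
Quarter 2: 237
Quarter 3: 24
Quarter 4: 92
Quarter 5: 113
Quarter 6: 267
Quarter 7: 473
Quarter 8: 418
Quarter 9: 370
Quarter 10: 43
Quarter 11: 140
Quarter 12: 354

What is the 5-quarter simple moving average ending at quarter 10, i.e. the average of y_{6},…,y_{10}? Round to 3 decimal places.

314.200

Sum of periods 6–10: 267 + 473 + 418 + 370 + 43 = 1571
Divide by 5: 1571 / 5 = 314.200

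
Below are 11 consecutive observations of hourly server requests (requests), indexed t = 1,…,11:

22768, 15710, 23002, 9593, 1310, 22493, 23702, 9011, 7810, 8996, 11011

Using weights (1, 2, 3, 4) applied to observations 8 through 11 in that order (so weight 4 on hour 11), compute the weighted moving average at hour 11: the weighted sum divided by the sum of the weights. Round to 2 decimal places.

9566.30

Weighted sum: 1·9011 + 2·7810 + 3·8996 + 4·11011 = 9011 + 15620 + 26988 + 44044 = 95663
Weight total: 1 + 2 + 3 + 4 = 10
WMA = 95663 / 10 = 9566.30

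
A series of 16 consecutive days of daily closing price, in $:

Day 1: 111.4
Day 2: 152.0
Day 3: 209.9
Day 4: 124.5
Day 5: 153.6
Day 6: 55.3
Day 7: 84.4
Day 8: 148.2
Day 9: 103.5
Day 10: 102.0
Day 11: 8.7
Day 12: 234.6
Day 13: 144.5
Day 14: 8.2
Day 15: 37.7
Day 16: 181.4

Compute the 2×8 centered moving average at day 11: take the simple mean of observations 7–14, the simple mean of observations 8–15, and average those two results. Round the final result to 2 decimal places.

101.34

Sum over 7–14: 84.4 + 148.2 + 103.5 + 102.0 + 8.7 + 234.6 + 144.5 + 8.2 = 834.1
Sum over 8–15: 148.2 + 103.5 + 102.0 + 8.7 + 234.6 + 144.5 + 8.2 + 37.7 = 787.4
CMA at t=11 = (834.1 + 787.4) / (2·8) = 1621.5 / 16 = 101.34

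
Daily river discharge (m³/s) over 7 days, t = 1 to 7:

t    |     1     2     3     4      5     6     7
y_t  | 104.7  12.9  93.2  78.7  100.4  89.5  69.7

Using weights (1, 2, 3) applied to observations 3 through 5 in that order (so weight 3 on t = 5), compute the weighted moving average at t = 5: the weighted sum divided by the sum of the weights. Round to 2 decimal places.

Weighted sum: 1·93.2 + 2·78.7 + 3·100.4 = 93.2 + 157.4 + 301.2 = 551.8
Weight total: 1 + 2 + 3 = 6
WMA = 551.8 / 6 = 91.97

91.97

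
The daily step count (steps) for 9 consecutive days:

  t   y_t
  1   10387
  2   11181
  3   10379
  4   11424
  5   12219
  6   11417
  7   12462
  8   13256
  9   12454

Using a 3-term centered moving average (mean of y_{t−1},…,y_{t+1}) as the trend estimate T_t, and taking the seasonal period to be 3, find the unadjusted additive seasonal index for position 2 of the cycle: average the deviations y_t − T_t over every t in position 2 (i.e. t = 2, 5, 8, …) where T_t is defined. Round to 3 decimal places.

532.111

Season position 2 occurs at t = 2, 5, 8 (where T_t is defined).
t=2: T_2 = 10649.00000; y_2 − T_2 = 11181 − 10649.00000 = 532.00000
t=5: T_5 = 11686.66667; y_5 − T_5 = 12219 − 11686.66667 = 532.33333
t=8: T_8 = 12724.00000; y_8 − T_8 = 13256 − 12724.00000 = 532.00000
Mean deviation: (532.00000 + 532.33333 + 532.00000) / 3 = 532.111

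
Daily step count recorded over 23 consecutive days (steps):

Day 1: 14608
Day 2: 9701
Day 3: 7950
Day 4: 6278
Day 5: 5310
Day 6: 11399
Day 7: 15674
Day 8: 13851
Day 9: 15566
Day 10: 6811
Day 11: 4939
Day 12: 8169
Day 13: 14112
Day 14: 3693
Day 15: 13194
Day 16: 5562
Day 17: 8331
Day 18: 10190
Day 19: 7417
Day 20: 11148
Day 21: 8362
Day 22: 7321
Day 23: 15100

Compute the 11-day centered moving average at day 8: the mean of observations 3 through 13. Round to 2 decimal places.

10005.36

Sum of periods 3–13: 7950 + 6278 + 5310 + 11399 + 15674 + 13851 + 15566 + 6811 + 4939 + 8169 + 14112 = 110059
Divide by 11: 110059 / 11 = 10005.36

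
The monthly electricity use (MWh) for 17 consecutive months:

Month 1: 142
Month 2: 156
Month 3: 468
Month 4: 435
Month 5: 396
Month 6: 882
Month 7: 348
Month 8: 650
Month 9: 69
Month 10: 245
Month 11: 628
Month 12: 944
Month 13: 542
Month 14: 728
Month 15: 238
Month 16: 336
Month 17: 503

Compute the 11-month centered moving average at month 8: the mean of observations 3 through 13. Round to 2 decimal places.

Sum of periods 3–13: 468 + 435 + 396 + 882 + 348 + 650 + 69 + 245 + 628 + 944 + 542 = 5607
Divide by 11: 5607 / 11 = 509.73

509.73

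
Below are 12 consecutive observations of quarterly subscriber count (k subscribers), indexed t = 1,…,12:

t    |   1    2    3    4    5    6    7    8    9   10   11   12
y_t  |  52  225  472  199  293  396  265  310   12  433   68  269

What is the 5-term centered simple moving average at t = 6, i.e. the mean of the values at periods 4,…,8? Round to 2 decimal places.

Sum of periods 4–8: 199 + 293 + 396 + 265 + 310 = 1463
Divide by 5: 1463 / 5 = 292.60

292.60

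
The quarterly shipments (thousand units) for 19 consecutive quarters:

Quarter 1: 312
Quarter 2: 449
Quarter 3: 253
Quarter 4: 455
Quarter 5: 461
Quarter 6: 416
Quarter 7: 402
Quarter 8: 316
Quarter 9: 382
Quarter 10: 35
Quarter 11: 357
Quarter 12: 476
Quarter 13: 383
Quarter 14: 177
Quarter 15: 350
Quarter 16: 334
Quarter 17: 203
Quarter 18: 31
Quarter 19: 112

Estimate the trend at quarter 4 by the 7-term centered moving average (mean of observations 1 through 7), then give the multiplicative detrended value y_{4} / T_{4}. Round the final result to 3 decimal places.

1.159

Trend T_4 = (312 + 449 + 253 + 455 + 461 + 416 + 402) / 7 = 2748/7 = 392.57143
Ratio to trend: 455 / 392.57143 = 1.159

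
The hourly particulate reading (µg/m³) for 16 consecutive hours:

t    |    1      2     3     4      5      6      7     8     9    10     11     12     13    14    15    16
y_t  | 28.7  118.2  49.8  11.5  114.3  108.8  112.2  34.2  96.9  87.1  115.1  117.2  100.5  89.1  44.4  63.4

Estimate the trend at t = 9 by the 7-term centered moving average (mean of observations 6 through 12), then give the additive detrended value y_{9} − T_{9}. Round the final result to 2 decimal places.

Trend T_9 = (108.8 + 112.2 + 34.2 + 96.9 + 87.1 + 115.1 + 117.2) / 7 = 671.5/7 = 95.9286
Detrended value: 96.9 − 95.9286 = 0.97

0.97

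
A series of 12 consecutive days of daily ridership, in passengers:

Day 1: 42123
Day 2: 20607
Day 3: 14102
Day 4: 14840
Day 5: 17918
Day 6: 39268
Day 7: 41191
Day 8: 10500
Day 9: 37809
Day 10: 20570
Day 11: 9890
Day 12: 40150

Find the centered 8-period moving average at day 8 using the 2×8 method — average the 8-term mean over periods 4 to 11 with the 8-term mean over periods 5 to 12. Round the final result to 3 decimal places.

25580.125

Sum over 4–11: 14840 + 17918 + 39268 + 41191 + 10500 + 37809 + 20570 + 9890 = 191986
Sum over 5–12: 17918 + 39268 + 41191 + 10500 + 37809 + 20570 + 9890 + 40150 = 217296
CMA at t=8 = (191986 + 217296) / (2·8) = 409282 / 16 = 25580.125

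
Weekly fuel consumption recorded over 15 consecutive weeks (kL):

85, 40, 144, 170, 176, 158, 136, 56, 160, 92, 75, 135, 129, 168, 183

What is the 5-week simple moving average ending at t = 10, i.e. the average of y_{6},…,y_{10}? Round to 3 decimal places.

120.400

Sum of periods 6–10: 158 + 136 + 56 + 160 + 92 = 602
Divide by 5: 602 / 5 = 120.400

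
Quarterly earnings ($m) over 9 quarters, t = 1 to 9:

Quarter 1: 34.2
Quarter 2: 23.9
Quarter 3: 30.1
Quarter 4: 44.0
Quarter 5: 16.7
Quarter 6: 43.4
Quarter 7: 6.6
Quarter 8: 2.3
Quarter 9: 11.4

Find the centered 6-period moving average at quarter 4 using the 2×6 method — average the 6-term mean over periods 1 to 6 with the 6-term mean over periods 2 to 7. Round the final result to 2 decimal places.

Sum over 1–6: 34.2 + 23.9 + 30.1 + 44.0 + 16.7 + 43.4 = 192.3
Sum over 2–7: 23.9 + 30.1 + 44.0 + 16.7 + 43.4 + 6.6 = 164.7
CMA at t=4 = (192.3 + 164.7) / (2·6) = 357.0 / 12 = 29.75

29.75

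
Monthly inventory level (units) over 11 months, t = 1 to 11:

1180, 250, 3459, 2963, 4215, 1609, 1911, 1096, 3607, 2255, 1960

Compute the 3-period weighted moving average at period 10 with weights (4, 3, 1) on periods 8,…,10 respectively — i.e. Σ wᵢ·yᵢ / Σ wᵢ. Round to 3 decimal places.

2182.500

Weighted sum: 4·1096 + 3·3607 + 1·2255 = 4384 + 10821 + 2255 = 17460
Weight total: 4 + 3 + 1 = 8
WMA = 17460 / 8 = 2182.500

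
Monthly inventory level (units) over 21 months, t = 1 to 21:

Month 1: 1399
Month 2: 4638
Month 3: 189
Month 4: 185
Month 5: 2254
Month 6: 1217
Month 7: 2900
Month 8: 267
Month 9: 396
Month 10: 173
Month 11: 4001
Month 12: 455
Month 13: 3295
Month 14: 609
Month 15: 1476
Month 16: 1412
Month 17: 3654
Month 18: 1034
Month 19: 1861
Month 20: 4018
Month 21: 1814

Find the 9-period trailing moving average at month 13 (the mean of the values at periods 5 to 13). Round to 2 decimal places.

Sum of periods 5–13: 2254 + 1217 + 2900 + 267 + 396 + 173 + 4001 + 455 + 3295 = 14958
Divide by 9: 14958 / 9 = 1662.00

1662.00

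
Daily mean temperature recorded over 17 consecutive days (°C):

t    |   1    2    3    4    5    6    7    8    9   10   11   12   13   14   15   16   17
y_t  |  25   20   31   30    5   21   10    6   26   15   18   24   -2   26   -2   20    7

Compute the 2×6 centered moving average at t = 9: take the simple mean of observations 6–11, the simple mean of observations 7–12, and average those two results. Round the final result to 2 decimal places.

Sum over 6–11: 21 + 10 + 6 + 26 + 15 + 18 = 96
Sum over 7–12: 10 + 6 + 26 + 15 + 18 + 24 = 99
CMA at t=9 = (96 + 99) / (2·6) = 195 / 12 = 16.25

16.25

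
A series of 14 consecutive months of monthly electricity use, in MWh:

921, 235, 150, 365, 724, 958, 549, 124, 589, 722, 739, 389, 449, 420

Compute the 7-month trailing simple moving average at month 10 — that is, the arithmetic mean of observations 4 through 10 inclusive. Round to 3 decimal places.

Sum of periods 4–10: 365 + 724 + 958 + 549 + 124 + 589 + 722 = 4031
Divide by 7: 4031 / 7 = 575.857

575.857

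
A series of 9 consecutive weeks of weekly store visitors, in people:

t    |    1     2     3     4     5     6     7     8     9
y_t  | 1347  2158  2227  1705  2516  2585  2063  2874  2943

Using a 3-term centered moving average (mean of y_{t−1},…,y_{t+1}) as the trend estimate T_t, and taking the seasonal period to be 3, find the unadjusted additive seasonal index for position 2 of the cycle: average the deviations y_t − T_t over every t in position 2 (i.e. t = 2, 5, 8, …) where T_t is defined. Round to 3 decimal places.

Season position 2 occurs at t = 2, 5, 8 (where T_t is defined).
t=2: T_2 = 1910.66667; y_2 − T_2 = 2158 − 1910.66667 = 247.33333
t=5: T_5 = 2268.66667; y_5 − T_5 = 2516 − 2268.66667 = 247.33333
t=8: T_8 = 2626.66667; y_8 − T_8 = 2874 − 2626.66667 = 247.33333
Mean deviation: (247.33333 + 247.33333 + 247.33333) / 3 = 247.333

247.333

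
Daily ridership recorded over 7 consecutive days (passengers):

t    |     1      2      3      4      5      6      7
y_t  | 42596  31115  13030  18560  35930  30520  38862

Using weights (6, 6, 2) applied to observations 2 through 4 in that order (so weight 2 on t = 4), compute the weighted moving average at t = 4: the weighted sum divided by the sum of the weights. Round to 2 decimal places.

21570.71

Weighted sum: 6·31115 + 6·13030 + 2·18560 = 186690 + 78180 + 37120 = 301990
Weight total: 6 + 6 + 2 = 14
WMA = 301990 / 14 = 21570.71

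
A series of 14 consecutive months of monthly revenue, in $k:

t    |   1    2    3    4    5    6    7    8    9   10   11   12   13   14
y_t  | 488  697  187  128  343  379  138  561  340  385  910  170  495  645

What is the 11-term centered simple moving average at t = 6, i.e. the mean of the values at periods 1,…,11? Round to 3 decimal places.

414.182

Sum of periods 1–11: 488 + 697 + 187 + 128 + 343 + 379 + 138 + 561 + 340 + 385 + 910 = 4556
Divide by 11: 4556 / 11 = 414.182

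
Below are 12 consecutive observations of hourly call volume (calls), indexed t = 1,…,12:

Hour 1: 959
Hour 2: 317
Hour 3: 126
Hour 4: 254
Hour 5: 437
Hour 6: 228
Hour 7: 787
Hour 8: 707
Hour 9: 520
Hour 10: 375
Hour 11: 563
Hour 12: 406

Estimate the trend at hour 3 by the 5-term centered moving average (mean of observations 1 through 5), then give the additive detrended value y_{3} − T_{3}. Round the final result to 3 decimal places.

Trend T_3 = (959 + 317 + 126 + 254 + 437) / 5 = 2093/5 = 418.60000
Detrended value: 126 − 418.60000 = -292.600

-292.600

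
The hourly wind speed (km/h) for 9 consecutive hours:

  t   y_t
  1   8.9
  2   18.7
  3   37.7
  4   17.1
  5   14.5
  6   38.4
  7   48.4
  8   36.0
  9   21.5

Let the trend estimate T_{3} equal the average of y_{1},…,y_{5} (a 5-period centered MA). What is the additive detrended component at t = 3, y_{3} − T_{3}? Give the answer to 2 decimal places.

Trend T_3 = (8.9 + 18.7 + 37.7 + 17.1 + 14.5) / 5 = 96.9/5 = 19.3800
Detrended value: 37.7 − 19.3800 = 18.32

18.32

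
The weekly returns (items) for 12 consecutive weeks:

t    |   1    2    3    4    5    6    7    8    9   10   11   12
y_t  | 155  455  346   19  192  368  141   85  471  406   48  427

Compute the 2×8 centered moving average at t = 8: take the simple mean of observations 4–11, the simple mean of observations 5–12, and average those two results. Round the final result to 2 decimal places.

Sum over 4–11: 19 + 192 + 368 + 141 + 85 + 471 + 406 + 48 = 1730
Sum over 5–12: 192 + 368 + 141 + 85 + 471 + 406 + 48 + 427 = 2138
CMA at t=8 = (1730 + 2138) / (2·8) = 3868 / 16 = 241.75

241.75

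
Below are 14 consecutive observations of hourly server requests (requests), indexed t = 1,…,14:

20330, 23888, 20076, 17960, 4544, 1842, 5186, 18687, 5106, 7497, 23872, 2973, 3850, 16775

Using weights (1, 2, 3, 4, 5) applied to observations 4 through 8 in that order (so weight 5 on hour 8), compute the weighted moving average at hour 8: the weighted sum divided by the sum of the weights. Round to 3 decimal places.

Weighted sum: 1·17960 + 2·4544 + 3·1842 + 4·5186 + 5·18687 = 17960 + 9088 + 5526 + 20744 + 93435 = 146753
Weight total: 1 + 2 + 3 + 4 + 5 = 15
WMA = 146753 / 15 = 9783.533

9783.533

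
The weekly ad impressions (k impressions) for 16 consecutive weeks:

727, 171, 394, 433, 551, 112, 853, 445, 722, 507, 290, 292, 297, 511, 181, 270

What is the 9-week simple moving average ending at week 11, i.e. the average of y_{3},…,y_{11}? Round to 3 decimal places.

478.556

Sum of periods 3–11: 394 + 433 + 551 + 112 + 853 + 445 + 722 + 507 + 290 = 4307
Divide by 9: 4307 / 9 = 478.556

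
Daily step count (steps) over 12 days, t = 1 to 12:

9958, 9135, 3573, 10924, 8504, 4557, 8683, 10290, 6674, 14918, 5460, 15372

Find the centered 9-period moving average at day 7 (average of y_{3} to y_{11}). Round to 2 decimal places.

8175.89

Sum of periods 3–11: 3573 + 10924 + 8504 + 4557 + 8683 + 10290 + 6674 + 14918 + 5460 = 73583
Divide by 9: 73583 / 9 = 8175.89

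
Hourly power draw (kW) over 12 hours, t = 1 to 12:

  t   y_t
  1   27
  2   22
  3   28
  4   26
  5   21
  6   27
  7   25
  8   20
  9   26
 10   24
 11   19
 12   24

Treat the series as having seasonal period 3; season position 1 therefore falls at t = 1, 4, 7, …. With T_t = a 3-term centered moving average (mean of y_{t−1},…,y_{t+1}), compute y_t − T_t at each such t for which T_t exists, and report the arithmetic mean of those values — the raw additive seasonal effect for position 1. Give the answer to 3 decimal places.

Season position 1 occurs at t = 4, 7, 10 (where T_t is defined).
t=4: T_4 = 25.00000; y_4 − T_4 = 26 − 25.00000 = 1.00000
t=7: T_7 = 24.00000; y_7 − T_7 = 25 − 24.00000 = 1.00000
t=10: T_10 = 23.00000; y_10 − T_10 = 24 − 23.00000 = 1.00000
Mean deviation: (1.00000 + 1.00000 + 1.00000) / 3 = 1.000

1.000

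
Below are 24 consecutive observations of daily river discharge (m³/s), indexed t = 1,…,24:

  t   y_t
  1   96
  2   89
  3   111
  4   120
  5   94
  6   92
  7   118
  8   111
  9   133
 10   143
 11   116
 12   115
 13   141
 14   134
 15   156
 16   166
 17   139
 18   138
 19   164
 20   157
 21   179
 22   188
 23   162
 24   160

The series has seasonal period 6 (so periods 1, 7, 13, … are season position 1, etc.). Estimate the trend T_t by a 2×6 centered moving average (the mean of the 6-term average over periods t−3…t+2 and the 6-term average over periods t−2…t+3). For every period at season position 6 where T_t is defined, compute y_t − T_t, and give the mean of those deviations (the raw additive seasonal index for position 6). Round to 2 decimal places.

Season position 6 occurs at t = 6, 12, 18 (where T_t is defined).
t=6: T_6 = 109.5000; y_6 − T_6 = 92 − 109.5000 = -17.5000
t=12: T_12 = 132.2500; y_12 − T_12 = 115 − 132.2500 = -17.2500
t=18: T_18 = 155.2500; y_18 − T_18 = 138 − 155.2500 = -17.2500
Mean deviation: (-17.5000 + -17.2500 + -17.2500) / 3 = -17.33

-17.33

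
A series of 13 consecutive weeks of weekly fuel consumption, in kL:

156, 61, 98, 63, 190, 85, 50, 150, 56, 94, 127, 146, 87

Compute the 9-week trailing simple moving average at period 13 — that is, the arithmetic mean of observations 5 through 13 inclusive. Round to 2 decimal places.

Sum of periods 5–13: 190 + 85 + 50 + 150 + 56 + 94 + 127 + 146 + 87 = 985
Divide by 9: 985 / 9 = 109.44

109.44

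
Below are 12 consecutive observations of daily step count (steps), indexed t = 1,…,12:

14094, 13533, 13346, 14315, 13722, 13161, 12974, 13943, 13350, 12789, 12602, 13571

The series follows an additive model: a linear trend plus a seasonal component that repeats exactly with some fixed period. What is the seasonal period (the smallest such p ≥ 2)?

First differences y_{t+1} − y_t: -561, -187, 969, -593, -561, -187, 969, -593, -561, -187, …
The difference pattern repeats every 4 terms and not for any smaller step, so p = 4.

4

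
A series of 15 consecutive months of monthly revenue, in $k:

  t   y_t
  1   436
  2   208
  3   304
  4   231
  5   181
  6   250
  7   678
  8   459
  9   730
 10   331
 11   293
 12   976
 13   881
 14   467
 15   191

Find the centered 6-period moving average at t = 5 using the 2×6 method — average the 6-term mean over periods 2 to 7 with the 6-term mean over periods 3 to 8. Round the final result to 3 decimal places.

329.583

Sum over 2–7: 208 + 304 + 231 + 181 + 250 + 678 = 1852
Sum over 3–8: 304 + 231 + 181 + 250 + 678 + 459 = 2103
CMA at t=5 = (1852 + 2103) / (2·6) = 3955 / 12 = 329.583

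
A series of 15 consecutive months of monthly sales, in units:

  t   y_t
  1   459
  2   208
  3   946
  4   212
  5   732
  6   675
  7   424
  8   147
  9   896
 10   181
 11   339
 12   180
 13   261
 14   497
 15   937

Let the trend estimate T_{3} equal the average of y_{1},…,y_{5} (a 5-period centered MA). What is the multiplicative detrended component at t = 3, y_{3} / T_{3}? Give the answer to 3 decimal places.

1.850

Trend T_3 = (459 + 208 + 946 + 212 + 732) / 5 = 2557/5 = 511.40000
Ratio to trend: 946 / 511.40000 = 1.850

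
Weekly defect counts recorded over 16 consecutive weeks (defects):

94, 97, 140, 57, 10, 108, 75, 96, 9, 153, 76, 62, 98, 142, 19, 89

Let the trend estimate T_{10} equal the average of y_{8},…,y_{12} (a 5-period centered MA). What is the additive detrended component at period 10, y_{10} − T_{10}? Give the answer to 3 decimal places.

Trend T_10 = (96 + 9 + 153 + 76 + 62) / 5 = 396/5 = 79.20000
Detrended value: 153 − 79.20000 = 73.800

73.800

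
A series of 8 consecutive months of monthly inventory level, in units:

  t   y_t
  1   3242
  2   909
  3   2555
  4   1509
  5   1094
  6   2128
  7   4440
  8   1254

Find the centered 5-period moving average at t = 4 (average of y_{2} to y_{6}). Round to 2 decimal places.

Sum of periods 2–6: 909 + 2555 + 1509 + 1094 + 2128 = 8195
Divide by 5: 8195 / 5 = 1639.00

1639.00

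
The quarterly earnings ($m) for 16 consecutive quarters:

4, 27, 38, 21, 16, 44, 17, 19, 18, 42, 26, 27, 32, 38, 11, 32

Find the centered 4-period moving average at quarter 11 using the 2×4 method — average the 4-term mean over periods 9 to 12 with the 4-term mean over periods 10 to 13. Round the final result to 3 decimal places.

30.000

Sum over 9–12: 18 + 42 + 26 + 27 = 113
Sum over 10–13: 42 + 26 + 27 + 32 = 127
CMA at t=11 = (113 + 127) / (2·4) = 240 / 8 = 30.000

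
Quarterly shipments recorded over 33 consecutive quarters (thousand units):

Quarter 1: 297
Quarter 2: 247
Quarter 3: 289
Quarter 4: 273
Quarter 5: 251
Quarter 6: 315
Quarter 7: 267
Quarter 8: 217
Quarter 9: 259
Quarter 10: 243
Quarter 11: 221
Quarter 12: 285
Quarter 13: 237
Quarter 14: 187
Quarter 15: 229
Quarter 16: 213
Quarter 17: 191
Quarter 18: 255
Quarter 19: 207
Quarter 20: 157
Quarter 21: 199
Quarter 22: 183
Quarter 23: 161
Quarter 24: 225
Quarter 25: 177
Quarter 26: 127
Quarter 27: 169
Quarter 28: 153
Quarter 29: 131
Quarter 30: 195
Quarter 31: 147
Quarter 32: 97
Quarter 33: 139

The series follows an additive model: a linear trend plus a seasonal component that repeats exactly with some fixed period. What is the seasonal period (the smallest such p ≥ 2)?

6

First differences y_{t+1} − y_t: -50, 42, -16, -22, 64, -48, -50, 42, -16, -22, 64, -48, -50, 42, …
The difference pattern repeats every 6 terms and not for any smaller step, so p = 6.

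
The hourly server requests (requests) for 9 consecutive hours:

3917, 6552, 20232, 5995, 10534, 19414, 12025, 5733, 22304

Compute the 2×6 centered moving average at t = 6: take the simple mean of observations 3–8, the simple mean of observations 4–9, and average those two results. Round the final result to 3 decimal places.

Sum over 3–8: 20232 + 5995 + 10534 + 19414 + 12025 + 5733 = 73933
Sum over 4–9: 5995 + 10534 + 19414 + 12025 + 5733 + 22304 = 76005
CMA at t=6 = (73933 + 76005) / (2·6) = 149938 / 12 = 12494.833

12494.833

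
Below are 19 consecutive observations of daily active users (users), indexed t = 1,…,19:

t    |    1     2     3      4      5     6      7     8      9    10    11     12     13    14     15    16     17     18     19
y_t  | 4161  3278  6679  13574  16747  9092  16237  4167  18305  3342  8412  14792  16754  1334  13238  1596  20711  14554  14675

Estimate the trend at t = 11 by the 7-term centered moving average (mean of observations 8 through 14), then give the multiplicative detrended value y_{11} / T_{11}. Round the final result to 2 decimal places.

0.88

Trend T_11 = (4167 + 18305 + 3342 + 8412 + 14792 + 16754 + 1334) / 7 = 67106/7 = 9586.5714
Ratio to trend: 8412 / 9586.5714 = 0.88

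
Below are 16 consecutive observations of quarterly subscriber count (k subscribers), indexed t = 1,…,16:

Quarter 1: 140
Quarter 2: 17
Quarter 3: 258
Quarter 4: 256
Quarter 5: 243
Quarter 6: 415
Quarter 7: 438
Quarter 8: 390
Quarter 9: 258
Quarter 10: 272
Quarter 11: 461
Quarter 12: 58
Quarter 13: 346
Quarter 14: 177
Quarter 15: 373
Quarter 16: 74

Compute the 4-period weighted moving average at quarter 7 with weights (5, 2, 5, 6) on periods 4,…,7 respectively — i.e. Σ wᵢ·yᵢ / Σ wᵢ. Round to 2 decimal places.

359.39

Weighted sum: 5·256 + 2·243 + 5·415 + 6·438 = 1280 + 486 + 2075 + 2628 = 6469
Weight total: 5 + 2 + 5 + 6 = 18
WMA = 6469 / 18 = 359.39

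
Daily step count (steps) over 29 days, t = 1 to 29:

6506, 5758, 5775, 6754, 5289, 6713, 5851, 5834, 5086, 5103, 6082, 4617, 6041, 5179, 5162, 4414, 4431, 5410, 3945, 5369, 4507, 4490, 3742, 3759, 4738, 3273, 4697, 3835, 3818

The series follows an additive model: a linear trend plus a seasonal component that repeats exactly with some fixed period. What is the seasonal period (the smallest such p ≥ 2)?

First differences y_{t+1} − y_t: -748, 17, 979, -1465, 1424, -862, -17, -748, 17, 979, -1465, 1424, -862, -17, -748, 17, …
The difference pattern repeats every 7 terms and not for any smaller step, so p = 7.

7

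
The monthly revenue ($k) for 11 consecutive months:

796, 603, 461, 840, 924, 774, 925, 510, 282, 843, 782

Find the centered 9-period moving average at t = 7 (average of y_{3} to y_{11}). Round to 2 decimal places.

704.56

Sum of periods 3–11: 461 + 840 + 924 + 774 + 925 + 510 + 282 + 843 + 782 = 6341
Divide by 9: 6341 / 9 = 704.56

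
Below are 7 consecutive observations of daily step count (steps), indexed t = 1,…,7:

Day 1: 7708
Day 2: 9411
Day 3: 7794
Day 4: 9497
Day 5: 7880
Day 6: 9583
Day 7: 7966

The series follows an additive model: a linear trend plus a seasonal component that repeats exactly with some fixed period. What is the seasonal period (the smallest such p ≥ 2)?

First differences y_{t+1} − y_t: 1703, -1617, 1703, -1617, 1703, -1617, …
The difference pattern repeats every 2 terms and not for any smaller step, so p = 2.

2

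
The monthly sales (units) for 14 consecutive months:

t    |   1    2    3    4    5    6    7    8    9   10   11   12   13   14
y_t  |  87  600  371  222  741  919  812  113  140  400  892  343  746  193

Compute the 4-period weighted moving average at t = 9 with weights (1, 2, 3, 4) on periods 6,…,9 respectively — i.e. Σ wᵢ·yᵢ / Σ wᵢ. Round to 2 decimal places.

Weighted sum: 1·919 + 2·812 + 3·113 + 4·140 = 919 + 1624 + 339 + 560 = 3442
Weight total: 1 + 2 + 3 + 4 = 10
WMA = 3442 / 10 = 344.20

344.20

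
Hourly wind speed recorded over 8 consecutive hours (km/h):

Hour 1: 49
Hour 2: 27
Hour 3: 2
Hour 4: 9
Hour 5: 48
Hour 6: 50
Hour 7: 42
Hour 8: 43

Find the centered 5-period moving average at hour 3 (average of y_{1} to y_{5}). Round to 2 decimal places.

27.00

Sum of periods 1–5: 49 + 27 + 2 + 9 + 48 = 135
Divide by 5: 135 / 5 = 27.00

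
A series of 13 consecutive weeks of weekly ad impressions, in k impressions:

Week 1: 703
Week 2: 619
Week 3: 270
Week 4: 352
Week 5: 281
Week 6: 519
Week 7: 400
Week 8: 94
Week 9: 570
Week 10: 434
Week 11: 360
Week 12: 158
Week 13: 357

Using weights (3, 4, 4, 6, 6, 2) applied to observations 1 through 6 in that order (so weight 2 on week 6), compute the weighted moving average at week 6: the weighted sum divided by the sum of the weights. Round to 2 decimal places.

Weighted sum: 3·703 + 4·619 + 4·270 + 6·352 + 6·281 + 2·519 = 2109 + 2476 + 1080 + 2112 + 1686 + 1038 = 10501
Weight total: 3 + 4 + 4 + 6 + 6 + 2 = 25
WMA = 10501 / 25 = 420.04

420.04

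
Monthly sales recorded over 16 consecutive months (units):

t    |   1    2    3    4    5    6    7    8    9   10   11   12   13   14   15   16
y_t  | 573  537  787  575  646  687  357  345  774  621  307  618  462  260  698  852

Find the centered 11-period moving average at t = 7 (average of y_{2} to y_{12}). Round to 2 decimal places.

568.55

Sum of periods 2–12: 537 + 787 + 575 + 646 + 687 + 357 + 345 + 774 + 621 + 307 + 618 = 6254
Divide by 11: 6254 / 11 = 568.55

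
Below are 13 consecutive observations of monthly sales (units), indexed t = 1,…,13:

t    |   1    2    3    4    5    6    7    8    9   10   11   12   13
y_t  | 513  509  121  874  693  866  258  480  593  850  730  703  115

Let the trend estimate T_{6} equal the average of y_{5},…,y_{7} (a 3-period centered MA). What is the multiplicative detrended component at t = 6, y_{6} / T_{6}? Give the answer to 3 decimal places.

1.430

Trend T_6 = (693 + 866 + 258) / 3 = 1817/3 = 605.66667
Ratio to trend: 866 / 605.66667 = 1.430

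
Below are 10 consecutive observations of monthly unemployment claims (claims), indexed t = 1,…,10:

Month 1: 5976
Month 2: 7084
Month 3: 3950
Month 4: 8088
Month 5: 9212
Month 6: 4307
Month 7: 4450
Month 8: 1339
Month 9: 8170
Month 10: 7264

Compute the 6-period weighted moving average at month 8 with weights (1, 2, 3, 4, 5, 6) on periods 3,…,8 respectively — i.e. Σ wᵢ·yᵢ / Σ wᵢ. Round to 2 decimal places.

Weighted sum: 1·3950 + 2·8088 + 3·9212 + 4·4307 + 5·4450 + 6·1339 = 3950 + 16176 + 27636 + 17228 + 22250 + 8034 = 95274
Weight total: 1 + 2 + 3 + 4 + 5 + 6 = 21
WMA = 95274 / 21 = 4536.86

4536.86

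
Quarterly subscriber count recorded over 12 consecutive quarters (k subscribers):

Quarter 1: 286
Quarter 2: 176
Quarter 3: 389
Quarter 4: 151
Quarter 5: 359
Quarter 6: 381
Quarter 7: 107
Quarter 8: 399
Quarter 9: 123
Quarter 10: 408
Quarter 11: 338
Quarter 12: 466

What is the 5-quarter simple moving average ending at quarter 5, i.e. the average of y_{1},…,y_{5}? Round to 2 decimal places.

272.20

Sum of periods 1–5: 286 + 176 + 389 + 151 + 359 = 1361
Divide by 5: 1361 / 5 = 272.20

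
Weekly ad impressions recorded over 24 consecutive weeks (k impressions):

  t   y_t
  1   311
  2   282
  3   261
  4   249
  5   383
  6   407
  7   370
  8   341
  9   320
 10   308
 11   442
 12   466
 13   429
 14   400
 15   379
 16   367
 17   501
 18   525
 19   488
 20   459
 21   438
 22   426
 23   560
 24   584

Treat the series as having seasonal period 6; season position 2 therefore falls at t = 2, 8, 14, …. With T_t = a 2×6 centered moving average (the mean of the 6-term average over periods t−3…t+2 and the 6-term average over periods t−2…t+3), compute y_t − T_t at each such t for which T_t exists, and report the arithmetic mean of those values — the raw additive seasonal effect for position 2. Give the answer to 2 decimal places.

Season position 2 occurs at t = 8, 14, 20 (where T_t is defined).
t=8: T_8 = 359.7500; y_8 − T_8 = 341 − 359.7500 = -18.7500
t=14: T_14 = 418.7500; y_14 − T_14 = 400 − 418.7500 = -18.7500
t=20: T_20 = 477.7500; y_20 − T_20 = 459 − 477.7500 = -18.7500
Mean deviation: (-18.7500 + -18.7500 + -18.7500) / 3 = -18.75

-18.75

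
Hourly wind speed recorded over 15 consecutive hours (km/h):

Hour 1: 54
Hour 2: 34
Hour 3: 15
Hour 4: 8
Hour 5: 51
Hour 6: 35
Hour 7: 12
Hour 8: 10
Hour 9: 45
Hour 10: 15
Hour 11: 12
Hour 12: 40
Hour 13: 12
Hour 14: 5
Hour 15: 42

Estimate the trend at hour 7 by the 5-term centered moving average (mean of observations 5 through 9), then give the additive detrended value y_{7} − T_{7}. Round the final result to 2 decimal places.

Trend T_7 = (51 + 35 + 12 + 10 + 45) / 5 = 153/5 = 30.6000
Detrended value: 12 − 30.6000 = -18.60

-18.60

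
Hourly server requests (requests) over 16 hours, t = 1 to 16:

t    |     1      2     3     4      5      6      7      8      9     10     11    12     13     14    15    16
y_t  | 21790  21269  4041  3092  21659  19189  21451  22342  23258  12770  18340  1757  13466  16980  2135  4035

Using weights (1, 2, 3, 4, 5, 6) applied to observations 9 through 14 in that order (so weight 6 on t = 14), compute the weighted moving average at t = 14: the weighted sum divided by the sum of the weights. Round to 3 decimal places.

Weighted sum: 1·23258 + 2·12770 + 3·18340 + 4·1757 + 5·13466 + 6·16980 = 23258 + 25540 + 55020 + 7028 + 67330 + 101880 = 280056
Weight total: 1 + 2 + 3 + 4 + 5 + 6 = 21
WMA = 280056 / 21 = 13336.000

13336.000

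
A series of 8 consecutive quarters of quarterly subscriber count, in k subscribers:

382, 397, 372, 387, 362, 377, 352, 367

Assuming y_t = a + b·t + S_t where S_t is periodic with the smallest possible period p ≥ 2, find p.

2

First differences y_{t+1} − y_t: 15, -25, 15, -25, 15, -25, …
The difference pattern repeats every 2 terms and not for any smaller step, so p = 2.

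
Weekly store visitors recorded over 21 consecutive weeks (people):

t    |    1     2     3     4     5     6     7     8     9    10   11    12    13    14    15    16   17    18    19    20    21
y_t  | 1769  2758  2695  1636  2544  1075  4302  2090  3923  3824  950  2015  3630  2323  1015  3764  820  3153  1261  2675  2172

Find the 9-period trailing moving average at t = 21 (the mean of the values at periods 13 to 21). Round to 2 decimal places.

Sum of periods 13–21: 3630 + 2323 + 1015 + 3764 + 820 + 3153 + 1261 + 2675 + 2172 = 20813
Divide by 9: 20813 / 9 = 2312.56

2312.56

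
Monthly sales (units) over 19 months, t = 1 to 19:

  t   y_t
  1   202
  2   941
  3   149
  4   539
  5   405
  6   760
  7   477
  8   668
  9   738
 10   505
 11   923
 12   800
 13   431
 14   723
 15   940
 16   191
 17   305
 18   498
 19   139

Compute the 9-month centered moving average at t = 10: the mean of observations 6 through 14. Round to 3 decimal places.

669.444

Sum of periods 6–14: 760 + 477 + 668 + 738 + 505 + 923 + 800 + 431 + 723 = 6025
Divide by 9: 6025 / 9 = 669.444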